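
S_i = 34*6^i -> [34, 204, 1224, 7344, 44064]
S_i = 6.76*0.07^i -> [6.76, 0.47, 0.03, 0.0, 0.0]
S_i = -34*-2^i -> [-34, 68, -136, 272, -544]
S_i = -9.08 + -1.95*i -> [-9.08, -11.03, -12.98, -14.93, -16.88]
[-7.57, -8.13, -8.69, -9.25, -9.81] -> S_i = -7.57 + -0.56*i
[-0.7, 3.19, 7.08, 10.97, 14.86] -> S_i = -0.70 + 3.89*i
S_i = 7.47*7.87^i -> [7.47, 58.79, 462.67, 3641.2, 28656.26]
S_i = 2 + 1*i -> [2, 3, 4, 5, 6]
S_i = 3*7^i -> [3, 21, 147, 1029, 7203]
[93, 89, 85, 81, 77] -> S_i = 93 + -4*i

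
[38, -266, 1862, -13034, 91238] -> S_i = 38*-7^i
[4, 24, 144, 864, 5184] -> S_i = 4*6^i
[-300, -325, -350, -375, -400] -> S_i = -300 + -25*i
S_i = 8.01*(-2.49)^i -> [8.01, -19.94, 49.66, -123.66, 307.91]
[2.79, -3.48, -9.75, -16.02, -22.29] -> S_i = 2.79 + -6.27*i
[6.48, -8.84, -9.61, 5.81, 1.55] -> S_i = Random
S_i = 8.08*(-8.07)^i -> [8.08, -65.21, 526.21, -4246.51, 34269.32]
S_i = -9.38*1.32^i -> [-9.38, -12.38, -16.34, -21.57, -28.48]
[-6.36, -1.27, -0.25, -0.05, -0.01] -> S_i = -6.36*0.20^i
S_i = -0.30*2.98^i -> [-0.3, -0.89, -2.66, -7.94, -23.66]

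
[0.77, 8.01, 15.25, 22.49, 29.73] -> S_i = 0.77 + 7.24*i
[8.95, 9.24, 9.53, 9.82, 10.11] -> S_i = 8.95 + 0.29*i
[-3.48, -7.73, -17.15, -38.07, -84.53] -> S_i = -3.48*2.22^i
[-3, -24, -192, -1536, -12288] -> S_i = -3*8^i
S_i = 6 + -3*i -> [6, 3, 0, -3, -6]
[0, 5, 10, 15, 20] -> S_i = 0 + 5*i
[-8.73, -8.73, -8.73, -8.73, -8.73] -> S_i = -8.73 + -0.00*i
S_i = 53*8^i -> [53, 424, 3392, 27136, 217088]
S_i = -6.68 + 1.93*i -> [-6.68, -4.75, -2.82, -0.89, 1.04]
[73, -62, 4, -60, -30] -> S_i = Random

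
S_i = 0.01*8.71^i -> [0.01, 0.09, 0.76, 6.61, 57.55]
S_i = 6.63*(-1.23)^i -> [6.63, -8.15, 10.03, -12.34, 15.18]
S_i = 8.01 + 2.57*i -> [8.01, 10.58, 13.15, 15.72, 18.29]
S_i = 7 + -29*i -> [7, -22, -51, -80, -109]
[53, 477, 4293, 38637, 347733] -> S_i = 53*9^i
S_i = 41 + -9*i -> [41, 32, 23, 14, 5]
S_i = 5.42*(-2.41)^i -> [5.42, -13.06, 31.48, -75.87, 182.84]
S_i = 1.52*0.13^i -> [1.52, 0.2, 0.03, 0.0, 0.0]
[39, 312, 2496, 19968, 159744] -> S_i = 39*8^i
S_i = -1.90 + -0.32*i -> [-1.9, -2.22, -2.54, -2.86, -3.18]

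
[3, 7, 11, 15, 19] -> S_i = 3 + 4*i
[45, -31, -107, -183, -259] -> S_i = 45 + -76*i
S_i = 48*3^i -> [48, 144, 432, 1296, 3888]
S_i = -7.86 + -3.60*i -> [-7.86, -11.46, -15.06, -18.66, -22.26]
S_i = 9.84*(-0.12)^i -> [9.84, -1.18, 0.14, -0.02, 0.0]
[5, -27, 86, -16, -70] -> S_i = Random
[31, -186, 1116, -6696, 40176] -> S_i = 31*-6^i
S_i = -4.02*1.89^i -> [-4.02, -7.6, -14.36, -27.14, -51.29]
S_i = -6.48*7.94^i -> [-6.48, -51.45, -408.52, -3243.67, -25754.73]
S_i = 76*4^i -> [76, 304, 1216, 4864, 19456]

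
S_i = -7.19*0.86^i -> [-7.19, -6.18, -5.32, -4.57, -3.93]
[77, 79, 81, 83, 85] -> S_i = 77 + 2*i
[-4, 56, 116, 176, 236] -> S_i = -4 + 60*i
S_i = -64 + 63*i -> [-64, -1, 62, 125, 188]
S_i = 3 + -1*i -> [3, 2, 1, 0, -1]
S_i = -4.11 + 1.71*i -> [-4.11, -2.4, -0.69, 1.02, 2.73]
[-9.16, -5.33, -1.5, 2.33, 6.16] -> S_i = -9.16 + 3.83*i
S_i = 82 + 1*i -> [82, 83, 84, 85, 86]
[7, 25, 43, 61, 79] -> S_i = 7 + 18*i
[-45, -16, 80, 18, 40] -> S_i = Random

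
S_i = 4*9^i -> [4, 36, 324, 2916, 26244]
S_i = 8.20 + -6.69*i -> [8.2, 1.51, -5.18, -11.87, -18.56]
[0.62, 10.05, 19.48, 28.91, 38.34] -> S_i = 0.62 + 9.43*i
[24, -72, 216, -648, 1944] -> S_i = 24*-3^i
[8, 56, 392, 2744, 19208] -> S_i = 8*7^i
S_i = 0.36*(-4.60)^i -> [0.36, -1.66, 7.62, -35.04, 161.19]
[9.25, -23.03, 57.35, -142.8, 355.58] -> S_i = 9.25*(-2.49)^i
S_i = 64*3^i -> [64, 192, 576, 1728, 5184]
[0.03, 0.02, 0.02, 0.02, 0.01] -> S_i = 0.03*0.82^i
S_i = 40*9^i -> [40, 360, 3240, 29160, 262440]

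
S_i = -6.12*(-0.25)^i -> [-6.12, 1.53, -0.38, 0.1, -0.02]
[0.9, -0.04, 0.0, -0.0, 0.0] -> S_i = 0.90*(-0.04)^i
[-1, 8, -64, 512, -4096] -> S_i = -1*-8^i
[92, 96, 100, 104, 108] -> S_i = 92 + 4*i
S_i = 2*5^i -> [2, 10, 50, 250, 1250]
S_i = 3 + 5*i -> [3, 8, 13, 18, 23]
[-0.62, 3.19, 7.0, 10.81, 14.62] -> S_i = -0.62 + 3.81*i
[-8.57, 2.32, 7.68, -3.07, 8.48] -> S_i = Random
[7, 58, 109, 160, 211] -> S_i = 7 + 51*i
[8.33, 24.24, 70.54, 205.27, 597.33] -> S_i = 8.33*2.91^i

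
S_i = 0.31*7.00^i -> [0.31, 2.17, 15.19, 106.33, 744.31]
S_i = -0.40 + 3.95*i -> [-0.4, 3.55, 7.5, 11.45, 15.4]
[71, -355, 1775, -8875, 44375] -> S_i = 71*-5^i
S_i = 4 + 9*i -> [4, 13, 22, 31, 40]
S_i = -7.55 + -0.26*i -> [-7.55, -7.81, -8.07, -8.33, -8.59]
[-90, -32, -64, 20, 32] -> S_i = Random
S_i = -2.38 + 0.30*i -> [-2.38, -2.08, -1.78, -1.48, -1.18]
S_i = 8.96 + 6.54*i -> [8.96, 15.5, 22.04, 28.58, 35.12]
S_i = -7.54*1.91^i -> [-7.54, -14.4, -27.51, -52.54, -100.35]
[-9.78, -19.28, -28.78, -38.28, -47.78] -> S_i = -9.78 + -9.50*i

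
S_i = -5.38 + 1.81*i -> [-5.38, -3.57, -1.76, 0.05, 1.86]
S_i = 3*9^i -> [3, 27, 243, 2187, 19683]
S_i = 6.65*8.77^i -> [6.65, 58.32, 511.47, 4485.6, 39338.7]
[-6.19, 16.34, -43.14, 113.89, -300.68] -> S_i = -6.19*(-2.64)^i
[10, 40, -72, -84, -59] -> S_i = Random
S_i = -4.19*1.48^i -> [-4.19, -6.2, -9.18, -13.58, -20.1]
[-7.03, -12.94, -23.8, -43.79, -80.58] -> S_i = -7.03*1.84^i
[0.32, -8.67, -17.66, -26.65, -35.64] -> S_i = 0.32 + -8.99*i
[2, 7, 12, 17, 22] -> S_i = 2 + 5*i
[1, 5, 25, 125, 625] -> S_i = 1*5^i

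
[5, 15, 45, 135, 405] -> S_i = 5*3^i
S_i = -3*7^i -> [-3, -21, -147, -1029, -7203]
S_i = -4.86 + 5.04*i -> [-4.86, 0.18, 5.22, 10.26, 15.3]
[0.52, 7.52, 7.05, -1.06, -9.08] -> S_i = Random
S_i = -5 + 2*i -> [-5, -3, -1, 1, 3]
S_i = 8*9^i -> [8, 72, 648, 5832, 52488]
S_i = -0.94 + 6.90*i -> [-0.94, 5.96, 12.86, 19.76, 26.66]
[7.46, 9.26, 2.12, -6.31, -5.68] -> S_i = Random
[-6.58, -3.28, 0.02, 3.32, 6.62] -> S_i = -6.58 + 3.30*i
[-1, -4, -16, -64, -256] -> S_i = -1*4^i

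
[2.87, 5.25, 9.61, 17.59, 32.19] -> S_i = 2.87*1.83^i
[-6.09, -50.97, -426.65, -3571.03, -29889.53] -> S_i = -6.09*8.37^i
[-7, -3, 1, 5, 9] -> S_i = -7 + 4*i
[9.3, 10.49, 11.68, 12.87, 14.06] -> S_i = 9.30 + 1.19*i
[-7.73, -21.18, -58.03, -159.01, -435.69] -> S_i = -7.73*2.74^i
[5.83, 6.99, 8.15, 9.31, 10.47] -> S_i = 5.83 + 1.16*i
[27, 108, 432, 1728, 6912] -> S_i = 27*4^i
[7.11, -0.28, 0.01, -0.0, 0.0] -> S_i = 7.11*(-0.04)^i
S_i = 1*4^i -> [1, 4, 16, 64, 256]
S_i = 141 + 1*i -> [141, 142, 143, 144, 145]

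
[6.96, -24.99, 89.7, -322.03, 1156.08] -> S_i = 6.96*(-3.59)^i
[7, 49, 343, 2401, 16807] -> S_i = 7*7^i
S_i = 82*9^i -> [82, 738, 6642, 59778, 538002]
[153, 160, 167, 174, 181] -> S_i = 153 + 7*i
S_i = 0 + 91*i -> [0, 91, 182, 273, 364]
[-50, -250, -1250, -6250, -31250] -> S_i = -50*5^i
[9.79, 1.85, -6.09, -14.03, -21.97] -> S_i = 9.79 + -7.94*i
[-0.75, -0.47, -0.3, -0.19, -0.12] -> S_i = -0.75*0.63^i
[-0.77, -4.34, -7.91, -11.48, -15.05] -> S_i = -0.77 + -3.57*i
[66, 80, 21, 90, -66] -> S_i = Random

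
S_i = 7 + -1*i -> [7, 6, 5, 4, 3]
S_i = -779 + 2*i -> [-779, -777, -775, -773, -771]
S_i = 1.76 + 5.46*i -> [1.76, 7.22, 12.68, 18.14, 23.6]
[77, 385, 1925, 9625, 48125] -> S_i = 77*5^i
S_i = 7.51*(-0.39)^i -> [7.51, -2.93, 1.14, -0.45, 0.17]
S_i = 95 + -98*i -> [95, -3, -101, -199, -297]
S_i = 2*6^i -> [2, 12, 72, 432, 2592]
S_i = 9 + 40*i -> [9, 49, 89, 129, 169]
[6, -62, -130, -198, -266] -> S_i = 6 + -68*i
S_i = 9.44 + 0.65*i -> [9.44, 10.09, 10.74, 11.39, 12.04]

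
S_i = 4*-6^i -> [4, -24, 144, -864, 5184]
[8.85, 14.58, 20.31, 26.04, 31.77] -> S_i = 8.85 + 5.73*i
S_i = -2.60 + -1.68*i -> [-2.6, -4.28, -5.96, -7.64, -9.32]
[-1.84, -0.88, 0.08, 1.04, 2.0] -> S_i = -1.84 + 0.96*i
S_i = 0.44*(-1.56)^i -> [0.44, -0.69, 1.07, -1.67, 2.61]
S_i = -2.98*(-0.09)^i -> [-2.98, 0.27, -0.02, 0.0, -0.0]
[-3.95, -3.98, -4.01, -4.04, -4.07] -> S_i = -3.95 + -0.03*i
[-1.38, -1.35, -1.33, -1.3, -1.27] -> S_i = -1.38*0.98^i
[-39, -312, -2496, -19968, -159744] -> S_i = -39*8^i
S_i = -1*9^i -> [-1, -9, -81, -729, -6561]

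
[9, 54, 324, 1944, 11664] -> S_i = 9*6^i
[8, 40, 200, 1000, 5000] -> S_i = 8*5^i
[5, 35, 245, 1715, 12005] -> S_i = 5*7^i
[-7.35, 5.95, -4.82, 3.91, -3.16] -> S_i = -7.35*(-0.81)^i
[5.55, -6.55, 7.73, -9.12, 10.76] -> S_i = 5.55*(-1.18)^i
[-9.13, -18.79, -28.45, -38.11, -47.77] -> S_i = -9.13 + -9.66*i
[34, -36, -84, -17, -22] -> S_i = Random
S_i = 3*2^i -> [3, 6, 12, 24, 48]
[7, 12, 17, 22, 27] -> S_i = 7 + 5*i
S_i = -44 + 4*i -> [-44, -40, -36, -32, -28]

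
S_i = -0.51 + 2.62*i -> [-0.51, 2.11, 4.73, 7.35, 9.97]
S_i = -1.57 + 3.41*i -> [-1.57, 1.84, 5.25, 8.66, 12.07]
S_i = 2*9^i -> [2, 18, 162, 1458, 13122]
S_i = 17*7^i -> [17, 119, 833, 5831, 40817]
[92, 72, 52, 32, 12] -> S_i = 92 + -20*i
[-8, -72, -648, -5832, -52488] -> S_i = -8*9^i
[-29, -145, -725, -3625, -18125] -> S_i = -29*5^i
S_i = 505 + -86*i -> [505, 419, 333, 247, 161]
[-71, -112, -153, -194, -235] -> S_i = -71 + -41*i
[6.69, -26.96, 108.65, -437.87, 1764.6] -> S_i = 6.69*(-4.03)^i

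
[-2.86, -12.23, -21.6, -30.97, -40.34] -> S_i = -2.86 + -9.37*i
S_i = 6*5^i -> [6, 30, 150, 750, 3750]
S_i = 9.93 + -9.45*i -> [9.93, 0.48, -8.97, -18.42, -27.87]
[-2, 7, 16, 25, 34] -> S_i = -2 + 9*i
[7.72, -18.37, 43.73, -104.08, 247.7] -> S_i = 7.72*(-2.38)^i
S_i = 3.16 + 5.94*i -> [3.16, 9.1, 15.04, 20.98, 26.92]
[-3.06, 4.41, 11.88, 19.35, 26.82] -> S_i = -3.06 + 7.47*i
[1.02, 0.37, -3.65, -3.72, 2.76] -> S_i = Random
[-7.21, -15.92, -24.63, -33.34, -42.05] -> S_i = -7.21 + -8.71*i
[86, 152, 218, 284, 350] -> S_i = 86 + 66*i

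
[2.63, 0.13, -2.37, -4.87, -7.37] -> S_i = 2.63 + -2.50*i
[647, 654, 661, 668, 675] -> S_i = 647 + 7*i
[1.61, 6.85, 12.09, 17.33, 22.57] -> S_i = 1.61 + 5.24*i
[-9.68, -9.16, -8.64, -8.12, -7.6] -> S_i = -9.68 + 0.52*i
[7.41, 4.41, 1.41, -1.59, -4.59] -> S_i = 7.41 + -3.00*i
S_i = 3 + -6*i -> [3, -3, -9, -15, -21]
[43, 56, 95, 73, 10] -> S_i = Random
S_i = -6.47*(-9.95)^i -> [-6.47, 64.38, -640.55, 6373.43, -63415.67]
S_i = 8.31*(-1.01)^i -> [8.31, -8.39, 8.48, -8.56, 8.65]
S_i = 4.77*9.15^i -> [4.77, 43.65, 399.36, 3654.11, 33435.11]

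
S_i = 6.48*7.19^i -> [6.48, 46.59, 334.99, 2408.58, 17317.71]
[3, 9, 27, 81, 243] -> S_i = 3*3^i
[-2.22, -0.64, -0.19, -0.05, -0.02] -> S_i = -2.22*0.29^i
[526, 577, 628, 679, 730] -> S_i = 526 + 51*i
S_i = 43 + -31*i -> [43, 12, -19, -50, -81]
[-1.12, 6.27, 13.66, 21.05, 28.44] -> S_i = -1.12 + 7.39*i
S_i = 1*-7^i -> [1, -7, 49, -343, 2401]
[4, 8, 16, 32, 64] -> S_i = 4*2^i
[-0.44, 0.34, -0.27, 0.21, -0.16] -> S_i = -0.44*(-0.78)^i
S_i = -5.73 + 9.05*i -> [-5.73, 3.32, 12.37, 21.42, 30.47]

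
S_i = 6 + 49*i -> [6, 55, 104, 153, 202]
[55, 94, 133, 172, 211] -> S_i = 55 + 39*i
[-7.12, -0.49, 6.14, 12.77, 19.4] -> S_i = -7.12 + 6.63*i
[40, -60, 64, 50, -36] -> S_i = Random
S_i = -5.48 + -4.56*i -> [-5.48, -10.04, -14.6, -19.16, -23.72]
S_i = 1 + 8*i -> [1, 9, 17, 25, 33]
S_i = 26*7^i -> [26, 182, 1274, 8918, 62426]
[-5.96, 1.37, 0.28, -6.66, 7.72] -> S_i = Random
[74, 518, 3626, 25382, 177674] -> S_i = 74*7^i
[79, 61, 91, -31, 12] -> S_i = Random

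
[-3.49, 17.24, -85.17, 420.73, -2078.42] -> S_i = -3.49*(-4.94)^i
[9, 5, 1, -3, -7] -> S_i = 9 + -4*i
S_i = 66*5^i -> [66, 330, 1650, 8250, 41250]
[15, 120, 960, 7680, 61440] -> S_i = 15*8^i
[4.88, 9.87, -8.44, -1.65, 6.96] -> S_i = Random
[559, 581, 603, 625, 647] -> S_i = 559 + 22*i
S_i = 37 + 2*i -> [37, 39, 41, 43, 45]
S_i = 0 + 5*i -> [0, 5, 10, 15, 20]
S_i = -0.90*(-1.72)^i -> [-0.9, 1.55, -2.66, 4.58, -7.88]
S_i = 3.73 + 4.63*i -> [3.73, 8.36, 12.99, 17.62, 22.25]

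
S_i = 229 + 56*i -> [229, 285, 341, 397, 453]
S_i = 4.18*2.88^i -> [4.18, 12.04, 34.67, 99.85, 287.57]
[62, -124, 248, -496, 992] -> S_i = 62*-2^i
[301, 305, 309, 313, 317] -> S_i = 301 + 4*i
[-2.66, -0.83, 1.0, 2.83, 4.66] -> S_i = -2.66 + 1.83*i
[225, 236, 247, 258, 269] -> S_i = 225 + 11*i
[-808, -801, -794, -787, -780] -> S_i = -808 + 7*i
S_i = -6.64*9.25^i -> [-6.64, -61.42, -568.14, -5255.25, -48611.05]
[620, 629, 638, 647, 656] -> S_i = 620 + 9*i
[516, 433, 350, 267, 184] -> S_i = 516 + -83*i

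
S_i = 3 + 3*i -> [3, 6, 9, 12, 15]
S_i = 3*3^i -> [3, 9, 27, 81, 243]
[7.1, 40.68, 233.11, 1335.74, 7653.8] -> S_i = 7.10*5.73^i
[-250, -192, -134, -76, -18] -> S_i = -250 + 58*i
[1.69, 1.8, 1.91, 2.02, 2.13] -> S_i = 1.69 + 0.11*i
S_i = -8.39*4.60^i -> [-8.39, -38.59, -177.53, -816.65, -3756.59]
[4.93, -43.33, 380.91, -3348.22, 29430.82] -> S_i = 4.93*(-8.79)^i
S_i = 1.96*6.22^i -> [1.96, 12.19, 75.83, 471.66, 2933.71]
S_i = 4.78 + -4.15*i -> [4.78, 0.63, -3.52, -7.67, -11.82]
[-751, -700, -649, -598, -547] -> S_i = -751 + 51*i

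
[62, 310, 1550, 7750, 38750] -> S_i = 62*5^i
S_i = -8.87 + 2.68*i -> [-8.87, -6.19, -3.51, -0.83, 1.85]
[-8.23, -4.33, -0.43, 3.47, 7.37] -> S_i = -8.23 + 3.90*i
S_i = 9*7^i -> [9, 63, 441, 3087, 21609]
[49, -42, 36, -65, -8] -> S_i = Random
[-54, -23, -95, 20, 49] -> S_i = Random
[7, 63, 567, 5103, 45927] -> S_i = 7*9^i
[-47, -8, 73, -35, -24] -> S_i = Random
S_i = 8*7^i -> [8, 56, 392, 2744, 19208]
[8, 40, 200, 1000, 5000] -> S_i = 8*5^i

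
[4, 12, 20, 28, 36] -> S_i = 4 + 8*i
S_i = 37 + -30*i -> [37, 7, -23, -53, -83]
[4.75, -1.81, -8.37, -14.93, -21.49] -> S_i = 4.75 + -6.56*i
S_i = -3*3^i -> [-3, -9, -27, -81, -243]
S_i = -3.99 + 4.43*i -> [-3.99, 0.44, 4.87, 9.3, 13.73]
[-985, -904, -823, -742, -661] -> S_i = -985 + 81*i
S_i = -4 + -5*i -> [-4, -9, -14, -19, -24]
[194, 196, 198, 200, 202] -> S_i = 194 + 2*i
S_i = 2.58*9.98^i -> [2.58, 25.75, 256.97, 2564.55, 25594.22]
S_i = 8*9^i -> [8, 72, 648, 5832, 52488]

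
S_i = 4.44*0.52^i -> [4.44, 2.31, 1.2, 0.62, 0.32]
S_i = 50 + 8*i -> [50, 58, 66, 74, 82]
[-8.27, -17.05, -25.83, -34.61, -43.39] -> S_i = -8.27 + -8.78*i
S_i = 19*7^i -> [19, 133, 931, 6517, 45619]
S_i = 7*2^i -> [7, 14, 28, 56, 112]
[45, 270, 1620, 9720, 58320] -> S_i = 45*6^i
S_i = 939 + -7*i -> [939, 932, 925, 918, 911]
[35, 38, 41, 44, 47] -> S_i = 35 + 3*i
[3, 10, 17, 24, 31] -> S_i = 3 + 7*i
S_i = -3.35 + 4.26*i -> [-3.35, 0.91, 5.17, 9.43, 13.69]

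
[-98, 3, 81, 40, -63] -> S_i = Random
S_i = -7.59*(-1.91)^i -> [-7.59, 14.5, -27.69, 52.89, -101.01]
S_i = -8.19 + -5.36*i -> [-8.19, -13.55, -18.91, -24.27, -29.63]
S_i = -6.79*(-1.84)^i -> [-6.79, 12.49, -22.99, 42.3, -77.83]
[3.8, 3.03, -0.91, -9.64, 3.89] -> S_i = Random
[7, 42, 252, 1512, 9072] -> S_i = 7*6^i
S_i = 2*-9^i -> [2, -18, 162, -1458, 13122]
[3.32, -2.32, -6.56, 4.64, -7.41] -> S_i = Random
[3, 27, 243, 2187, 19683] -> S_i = 3*9^i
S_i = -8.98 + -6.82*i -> [-8.98, -15.8, -22.62, -29.44, -36.26]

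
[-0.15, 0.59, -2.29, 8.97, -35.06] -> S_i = -0.15*(-3.91)^i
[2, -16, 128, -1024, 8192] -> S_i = 2*-8^i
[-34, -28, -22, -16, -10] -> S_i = -34 + 6*i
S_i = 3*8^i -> [3, 24, 192, 1536, 12288]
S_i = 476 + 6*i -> [476, 482, 488, 494, 500]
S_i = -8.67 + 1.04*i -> [-8.67, -7.63, -6.59, -5.55, -4.51]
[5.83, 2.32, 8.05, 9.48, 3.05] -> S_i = Random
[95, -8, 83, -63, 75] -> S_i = Random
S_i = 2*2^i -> [2, 4, 8, 16, 32]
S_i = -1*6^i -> [-1, -6, -36, -216, -1296]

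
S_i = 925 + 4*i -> [925, 929, 933, 937, 941]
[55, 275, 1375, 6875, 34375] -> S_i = 55*5^i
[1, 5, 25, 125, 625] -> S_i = 1*5^i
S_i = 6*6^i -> [6, 36, 216, 1296, 7776]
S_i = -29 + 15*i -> [-29, -14, 1, 16, 31]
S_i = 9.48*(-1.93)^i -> [9.48, -18.3, 35.31, -68.15, 131.53]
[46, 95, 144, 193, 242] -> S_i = 46 + 49*i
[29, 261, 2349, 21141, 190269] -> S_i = 29*9^i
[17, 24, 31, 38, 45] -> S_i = 17 + 7*i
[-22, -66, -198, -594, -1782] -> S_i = -22*3^i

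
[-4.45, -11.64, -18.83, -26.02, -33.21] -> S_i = -4.45 + -7.19*i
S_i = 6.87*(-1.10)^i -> [6.87, -7.56, 8.31, -9.14, 10.06]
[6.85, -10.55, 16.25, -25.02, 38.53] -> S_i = 6.85*(-1.54)^i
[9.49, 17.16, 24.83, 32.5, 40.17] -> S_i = 9.49 + 7.67*i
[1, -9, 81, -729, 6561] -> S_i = 1*-9^i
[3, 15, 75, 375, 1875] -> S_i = 3*5^i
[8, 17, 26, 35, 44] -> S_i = 8 + 9*i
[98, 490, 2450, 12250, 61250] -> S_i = 98*5^i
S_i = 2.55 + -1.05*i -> [2.55, 1.5, 0.45, -0.6, -1.65]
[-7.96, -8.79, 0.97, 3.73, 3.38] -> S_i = Random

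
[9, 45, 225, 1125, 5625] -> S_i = 9*5^i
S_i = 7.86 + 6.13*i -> [7.86, 13.99, 20.12, 26.25, 32.38]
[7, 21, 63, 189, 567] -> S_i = 7*3^i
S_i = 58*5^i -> [58, 290, 1450, 7250, 36250]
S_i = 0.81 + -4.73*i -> [0.81, -3.92, -8.65, -13.38, -18.11]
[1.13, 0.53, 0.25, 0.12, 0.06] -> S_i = 1.13*0.47^i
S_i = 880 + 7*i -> [880, 887, 894, 901, 908]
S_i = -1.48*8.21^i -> [-1.48, -12.15, -99.76, -819.01, -6724.1]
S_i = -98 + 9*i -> [-98, -89, -80, -71, -62]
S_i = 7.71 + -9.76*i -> [7.71, -2.05, -11.81, -21.57, -31.33]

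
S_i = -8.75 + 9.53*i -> [-8.75, 0.78, 10.31, 19.84, 29.37]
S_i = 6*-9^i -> [6, -54, 486, -4374, 39366]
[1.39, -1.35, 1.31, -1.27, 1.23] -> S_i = 1.39*(-0.97)^i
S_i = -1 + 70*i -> [-1, 69, 139, 209, 279]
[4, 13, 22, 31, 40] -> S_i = 4 + 9*i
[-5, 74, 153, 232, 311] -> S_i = -5 + 79*i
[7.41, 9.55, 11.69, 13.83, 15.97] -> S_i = 7.41 + 2.14*i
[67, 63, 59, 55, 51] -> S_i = 67 + -4*i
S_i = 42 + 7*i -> [42, 49, 56, 63, 70]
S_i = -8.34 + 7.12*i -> [-8.34, -1.22, 5.9, 13.02, 20.14]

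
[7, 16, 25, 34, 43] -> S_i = 7 + 9*i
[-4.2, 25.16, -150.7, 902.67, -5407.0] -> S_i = -4.20*(-5.99)^i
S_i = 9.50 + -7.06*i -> [9.5, 2.44, -4.62, -11.68, -18.74]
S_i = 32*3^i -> [32, 96, 288, 864, 2592]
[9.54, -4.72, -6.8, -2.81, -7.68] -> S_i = Random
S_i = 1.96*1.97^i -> [1.96, 3.86, 7.61, 14.98, 29.52]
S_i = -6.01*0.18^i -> [-6.01, -1.08, -0.19, -0.04, -0.01]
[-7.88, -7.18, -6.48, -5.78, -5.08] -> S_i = -7.88 + 0.70*i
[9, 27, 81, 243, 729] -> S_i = 9*3^i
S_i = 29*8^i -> [29, 232, 1856, 14848, 118784]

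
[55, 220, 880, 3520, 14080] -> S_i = 55*4^i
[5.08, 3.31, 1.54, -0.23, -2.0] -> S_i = 5.08 + -1.77*i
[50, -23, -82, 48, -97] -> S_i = Random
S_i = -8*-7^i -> [-8, 56, -392, 2744, -19208]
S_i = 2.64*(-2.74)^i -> [2.64, -7.23, 19.82, -54.31, 148.8]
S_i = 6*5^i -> [6, 30, 150, 750, 3750]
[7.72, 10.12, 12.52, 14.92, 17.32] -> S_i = 7.72 + 2.40*i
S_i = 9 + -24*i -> [9, -15, -39, -63, -87]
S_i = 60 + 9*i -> [60, 69, 78, 87, 96]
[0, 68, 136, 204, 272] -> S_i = 0 + 68*i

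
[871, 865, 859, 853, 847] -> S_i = 871 + -6*i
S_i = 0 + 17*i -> [0, 17, 34, 51, 68]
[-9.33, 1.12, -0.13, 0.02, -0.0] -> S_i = -9.33*(-0.12)^i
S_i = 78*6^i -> [78, 468, 2808, 16848, 101088]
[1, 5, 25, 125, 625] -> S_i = 1*5^i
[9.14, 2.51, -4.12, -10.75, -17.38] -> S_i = 9.14 + -6.63*i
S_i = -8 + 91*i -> [-8, 83, 174, 265, 356]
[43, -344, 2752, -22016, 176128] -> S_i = 43*-8^i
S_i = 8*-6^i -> [8, -48, 288, -1728, 10368]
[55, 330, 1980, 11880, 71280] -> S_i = 55*6^i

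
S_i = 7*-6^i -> [7, -42, 252, -1512, 9072]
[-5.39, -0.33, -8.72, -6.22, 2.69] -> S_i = Random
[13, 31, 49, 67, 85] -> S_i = 13 + 18*i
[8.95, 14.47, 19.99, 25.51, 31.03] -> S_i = 8.95 + 5.52*i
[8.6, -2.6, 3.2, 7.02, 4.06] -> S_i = Random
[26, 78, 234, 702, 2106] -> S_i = 26*3^i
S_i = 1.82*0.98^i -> [1.82, 1.78, 1.75, 1.71, 1.68]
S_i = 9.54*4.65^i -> [9.54, 44.36, 206.28, 959.2, 4460.26]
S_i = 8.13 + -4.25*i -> [8.13, 3.88, -0.37, -4.62, -8.87]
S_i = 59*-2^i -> [59, -118, 236, -472, 944]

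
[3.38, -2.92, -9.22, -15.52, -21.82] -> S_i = 3.38 + -6.30*i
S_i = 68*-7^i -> [68, -476, 3332, -23324, 163268]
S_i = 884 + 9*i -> [884, 893, 902, 911, 920]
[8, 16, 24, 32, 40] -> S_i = 8 + 8*i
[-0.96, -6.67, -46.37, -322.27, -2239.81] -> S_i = -0.96*6.95^i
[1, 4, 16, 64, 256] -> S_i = 1*4^i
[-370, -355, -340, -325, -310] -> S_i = -370 + 15*i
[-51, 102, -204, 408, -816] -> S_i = -51*-2^i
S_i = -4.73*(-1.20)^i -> [-4.73, 5.68, -6.81, 8.17, -9.81]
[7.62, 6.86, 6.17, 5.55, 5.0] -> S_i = 7.62*0.90^i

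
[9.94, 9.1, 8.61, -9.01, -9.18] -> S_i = Random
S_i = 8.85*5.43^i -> [8.85, 48.06, 260.94, 1416.91, 7693.83]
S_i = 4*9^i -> [4, 36, 324, 2916, 26244]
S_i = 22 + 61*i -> [22, 83, 144, 205, 266]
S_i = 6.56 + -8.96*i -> [6.56, -2.4, -11.36, -20.32, -29.28]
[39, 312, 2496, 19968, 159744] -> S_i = 39*8^i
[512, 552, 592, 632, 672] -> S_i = 512 + 40*i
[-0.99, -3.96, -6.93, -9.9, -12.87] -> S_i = -0.99 + -2.97*i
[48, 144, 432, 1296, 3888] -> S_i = 48*3^i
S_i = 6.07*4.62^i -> [6.07, 28.04, 129.56, 598.57, 2765.39]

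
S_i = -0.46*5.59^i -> [-0.46, -2.57, -14.37, -80.35, -449.16]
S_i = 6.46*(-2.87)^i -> [6.46, -18.54, 53.21, -152.71, 438.29]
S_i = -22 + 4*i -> [-22, -18, -14, -10, -6]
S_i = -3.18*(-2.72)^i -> [-3.18, 8.65, -23.53, 63.99, -174.06]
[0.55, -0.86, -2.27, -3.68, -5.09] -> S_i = 0.55 + -1.41*i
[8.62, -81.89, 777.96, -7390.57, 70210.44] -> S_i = 8.62*(-9.50)^i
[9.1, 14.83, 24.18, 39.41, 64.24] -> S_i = 9.10*1.63^i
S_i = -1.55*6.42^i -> [-1.55, -9.95, -63.89, -410.14, -2633.13]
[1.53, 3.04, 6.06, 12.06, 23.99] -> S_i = 1.53*1.99^i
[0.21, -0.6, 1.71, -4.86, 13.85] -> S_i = 0.21*(-2.85)^i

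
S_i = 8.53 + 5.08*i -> [8.53, 13.61, 18.69, 23.77, 28.85]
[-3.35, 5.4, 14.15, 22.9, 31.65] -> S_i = -3.35 + 8.75*i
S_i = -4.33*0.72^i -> [-4.33, -3.12, -2.24, -1.62, -1.16]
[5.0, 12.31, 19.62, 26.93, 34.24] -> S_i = 5.00 + 7.31*i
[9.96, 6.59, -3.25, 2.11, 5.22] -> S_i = Random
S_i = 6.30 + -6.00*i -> [6.3, 0.3, -5.7, -11.7, -17.7]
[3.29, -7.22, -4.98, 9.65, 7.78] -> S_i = Random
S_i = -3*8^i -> [-3, -24, -192, -1536, -12288]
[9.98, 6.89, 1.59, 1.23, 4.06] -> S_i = Random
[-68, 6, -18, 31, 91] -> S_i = Random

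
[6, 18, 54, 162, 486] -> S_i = 6*3^i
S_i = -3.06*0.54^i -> [-3.06, -1.65, -0.89, -0.48, -0.26]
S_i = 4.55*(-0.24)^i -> [4.55, -1.09, 0.26, -0.06, 0.02]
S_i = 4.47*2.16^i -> [4.47, 9.66, 20.86, 45.05, 97.3]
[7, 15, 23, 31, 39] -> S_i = 7 + 8*i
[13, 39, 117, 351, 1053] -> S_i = 13*3^i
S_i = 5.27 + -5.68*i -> [5.27, -0.41, -6.09, -11.77, -17.45]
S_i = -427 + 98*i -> [-427, -329, -231, -133, -35]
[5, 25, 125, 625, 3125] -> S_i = 5*5^i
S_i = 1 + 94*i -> [1, 95, 189, 283, 377]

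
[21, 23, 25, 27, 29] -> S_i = 21 + 2*i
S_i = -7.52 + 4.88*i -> [-7.52, -2.64, 2.24, 7.12, 12.0]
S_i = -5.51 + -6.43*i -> [-5.51, -11.94, -18.37, -24.8, -31.23]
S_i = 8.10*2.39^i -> [8.1, 19.36, 46.27, 110.58, 264.29]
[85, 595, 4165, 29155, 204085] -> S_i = 85*7^i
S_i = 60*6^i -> [60, 360, 2160, 12960, 77760]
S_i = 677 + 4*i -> [677, 681, 685, 689, 693]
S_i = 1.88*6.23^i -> [1.88, 11.71, 72.97, 454.59, 2832.11]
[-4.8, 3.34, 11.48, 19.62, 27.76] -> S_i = -4.80 + 8.14*i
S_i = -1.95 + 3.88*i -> [-1.95, 1.93, 5.81, 9.69, 13.57]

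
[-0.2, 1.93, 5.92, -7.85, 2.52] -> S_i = Random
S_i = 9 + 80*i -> [9, 89, 169, 249, 329]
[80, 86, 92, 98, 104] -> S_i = 80 + 6*i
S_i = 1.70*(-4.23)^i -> [1.7, -7.19, 30.42, -128.67, 544.26]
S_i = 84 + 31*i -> [84, 115, 146, 177, 208]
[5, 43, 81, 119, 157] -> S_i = 5 + 38*i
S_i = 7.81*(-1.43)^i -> [7.81, -11.17, 15.97, -22.84, 32.66]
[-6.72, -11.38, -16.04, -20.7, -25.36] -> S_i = -6.72 + -4.66*i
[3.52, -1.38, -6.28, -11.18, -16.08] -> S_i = 3.52 + -4.90*i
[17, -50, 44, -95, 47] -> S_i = Random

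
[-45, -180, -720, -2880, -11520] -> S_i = -45*4^i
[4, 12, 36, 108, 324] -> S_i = 4*3^i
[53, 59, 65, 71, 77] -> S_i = 53 + 6*i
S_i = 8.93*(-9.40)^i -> [8.93, -83.94, 789.05, -7417.12, 69720.88]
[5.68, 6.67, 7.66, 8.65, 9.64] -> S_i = 5.68 + 0.99*i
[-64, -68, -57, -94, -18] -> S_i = Random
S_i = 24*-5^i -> [24, -120, 600, -3000, 15000]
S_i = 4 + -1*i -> [4, 3, 2, 1, 0]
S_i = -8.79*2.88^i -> [-8.79, -25.32, -72.91, -209.97, -604.73]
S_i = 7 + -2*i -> [7, 5, 3, 1, -1]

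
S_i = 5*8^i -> [5, 40, 320, 2560, 20480]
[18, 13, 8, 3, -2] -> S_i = 18 + -5*i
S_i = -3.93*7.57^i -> [-3.93, -29.75, -225.21, -1704.83, -12905.54]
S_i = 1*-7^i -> [1, -7, 49, -343, 2401]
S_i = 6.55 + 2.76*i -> [6.55, 9.31, 12.07, 14.83, 17.59]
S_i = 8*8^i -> [8, 64, 512, 4096, 32768]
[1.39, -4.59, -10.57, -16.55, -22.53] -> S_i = 1.39 + -5.98*i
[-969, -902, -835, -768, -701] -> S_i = -969 + 67*i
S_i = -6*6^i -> [-6, -36, -216, -1296, -7776]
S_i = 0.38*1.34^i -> [0.38, 0.51, 0.68, 0.91, 1.23]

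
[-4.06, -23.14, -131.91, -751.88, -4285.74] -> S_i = -4.06*5.70^i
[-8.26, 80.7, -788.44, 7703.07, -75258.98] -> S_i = -8.26*(-9.77)^i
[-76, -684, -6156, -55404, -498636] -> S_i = -76*9^i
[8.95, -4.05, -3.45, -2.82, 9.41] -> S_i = Random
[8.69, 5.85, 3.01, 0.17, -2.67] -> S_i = 8.69 + -2.84*i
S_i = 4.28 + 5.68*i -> [4.28, 9.96, 15.64, 21.32, 27.0]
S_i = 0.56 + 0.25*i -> [0.56, 0.81, 1.06, 1.31, 1.56]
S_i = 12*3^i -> [12, 36, 108, 324, 972]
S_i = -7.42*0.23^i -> [-7.42, -1.71, -0.39, -0.09, -0.02]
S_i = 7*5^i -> [7, 35, 175, 875, 4375]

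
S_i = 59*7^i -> [59, 413, 2891, 20237, 141659]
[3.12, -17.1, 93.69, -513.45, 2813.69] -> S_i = 3.12*(-5.48)^i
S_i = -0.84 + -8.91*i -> [-0.84, -9.75, -18.66, -27.57, -36.48]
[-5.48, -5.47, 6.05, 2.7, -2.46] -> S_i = Random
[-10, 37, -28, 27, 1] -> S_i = Random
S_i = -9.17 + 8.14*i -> [-9.17, -1.03, 7.11, 15.25, 23.39]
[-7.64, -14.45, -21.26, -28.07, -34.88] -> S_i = -7.64 + -6.81*i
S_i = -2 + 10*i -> [-2, 8, 18, 28, 38]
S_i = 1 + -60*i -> [1, -59, -119, -179, -239]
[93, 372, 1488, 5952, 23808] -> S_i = 93*4^i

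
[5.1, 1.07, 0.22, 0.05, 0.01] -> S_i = 5.10*0.21^i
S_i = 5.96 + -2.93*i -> [5.96, 3.03, 0.1, -2.83, -5.76]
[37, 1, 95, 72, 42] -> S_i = Random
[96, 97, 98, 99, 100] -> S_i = 96 + 1*i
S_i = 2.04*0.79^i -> [2.04, 1.61, 1.27, 1.01, 0.79]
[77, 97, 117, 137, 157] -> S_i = 77 + 20*i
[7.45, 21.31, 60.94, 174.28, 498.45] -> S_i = 7.45*2.86^i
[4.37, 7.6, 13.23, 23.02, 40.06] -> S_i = 4.37*1.74^i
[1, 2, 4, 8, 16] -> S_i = 1*2^i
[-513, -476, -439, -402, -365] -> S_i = -513 + 37*i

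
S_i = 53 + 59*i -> [53, 112, 171, 230, 289]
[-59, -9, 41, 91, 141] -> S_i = -59 + 50*i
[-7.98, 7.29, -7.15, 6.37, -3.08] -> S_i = Random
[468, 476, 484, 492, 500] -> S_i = 468 + 8*i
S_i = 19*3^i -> [19, 57, 171, 513, 1539]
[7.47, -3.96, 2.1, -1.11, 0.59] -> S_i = 7.47*(-0.53)^i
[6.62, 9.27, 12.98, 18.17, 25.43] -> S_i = 6.62*1.40^i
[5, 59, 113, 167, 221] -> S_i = 5 + 54*i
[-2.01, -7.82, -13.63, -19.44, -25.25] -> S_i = -2.01 + -5.81*i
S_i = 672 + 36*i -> [672, 708, 744, 780, 816]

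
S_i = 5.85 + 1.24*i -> [5.85, 7.09, 8.33, 9.57, 10.81]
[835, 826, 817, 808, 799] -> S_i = 835 + -9*i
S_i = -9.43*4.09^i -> [-9.43, -38.57, -157.75, -645.18, -2638.79]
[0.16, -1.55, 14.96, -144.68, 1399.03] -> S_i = 0.16*(-9.67)^i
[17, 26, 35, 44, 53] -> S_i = 17 + 9*i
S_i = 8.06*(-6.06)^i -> [8.06, -48.84, 295.99, -1793.71, 10869.9]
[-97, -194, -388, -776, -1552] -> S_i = -97*2^i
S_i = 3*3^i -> [3, 9, 27, 81, 243]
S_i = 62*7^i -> [62, 434, 3038, 21266, 148862]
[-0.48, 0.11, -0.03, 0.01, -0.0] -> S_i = -0.48*(-0.23)^i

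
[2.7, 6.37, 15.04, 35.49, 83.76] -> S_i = 2.70*2.36^i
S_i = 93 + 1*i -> [93, 94, 95, 96, 97]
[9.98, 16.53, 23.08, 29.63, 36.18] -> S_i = 9.98 + 6.55*i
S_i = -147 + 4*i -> [-147, -143, -139, -135, -131]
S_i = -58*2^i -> [-58, -116, -232, -464, -928]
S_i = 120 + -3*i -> [120, 117, 114, 111, 108]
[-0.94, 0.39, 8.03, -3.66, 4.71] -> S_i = Random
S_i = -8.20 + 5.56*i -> [-8.2, -2.64, 2.92, 8.48, 14.04]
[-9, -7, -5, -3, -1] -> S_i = -9 + 2*i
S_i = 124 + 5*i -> [124, 129, 134, 139, 144]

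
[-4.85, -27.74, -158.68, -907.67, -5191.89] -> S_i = -4.85*5.72^i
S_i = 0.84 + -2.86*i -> [0.84, -2.02, -4.88, -7.74, -10.6]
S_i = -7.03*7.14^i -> [-7.03, -50.19, -358.39, -2558.88, -18270.4]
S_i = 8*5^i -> [8, 40, 200, 1000, 5000]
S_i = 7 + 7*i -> [7, 14, 21, 28, 35]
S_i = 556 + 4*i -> [556, 560, 564, 568, 572]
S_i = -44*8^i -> [-44, -352, -2816, -22528, -180224]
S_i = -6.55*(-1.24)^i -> [-6.55, 8.12, -10.07, 12.49, -15.49]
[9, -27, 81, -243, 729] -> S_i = 9*-3^i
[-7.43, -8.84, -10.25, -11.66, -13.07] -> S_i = -7.43 + -1.41*i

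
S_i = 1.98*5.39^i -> [1.98, 10.67, 57.52, 310.05, 1671.17]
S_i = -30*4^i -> [-30, -120, -480, -1920, -7680]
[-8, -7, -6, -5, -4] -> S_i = -8 + 1*i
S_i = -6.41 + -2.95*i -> [-6.41, -9.36, -12.31, -15.26, -18.21]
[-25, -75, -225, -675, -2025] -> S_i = -25*3^i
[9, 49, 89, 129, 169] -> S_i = 9 + 40*i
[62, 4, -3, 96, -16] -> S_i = Random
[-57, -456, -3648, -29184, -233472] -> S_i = -57*8^i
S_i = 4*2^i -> [4, 8, 16, 32, 64]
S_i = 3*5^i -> [3, 15, 75, 375, 1875]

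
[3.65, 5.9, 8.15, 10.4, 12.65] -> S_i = 3.65 + 2.25*i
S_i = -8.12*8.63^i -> [-8.12, -70.08, -604.75, -5219.01, -45040.09]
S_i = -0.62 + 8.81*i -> [-0.62, 8.19, 17.0, 25.81, 34.62]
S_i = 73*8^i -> [73, 584, 4672, 37376, 299008]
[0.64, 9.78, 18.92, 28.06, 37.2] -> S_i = 0.64 + 9.14*i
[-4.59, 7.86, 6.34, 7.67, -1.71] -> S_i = Random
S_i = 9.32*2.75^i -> [9.32, 25.63, 70.48, 193.83, 533.02]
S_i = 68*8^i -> [68, 544, 4352, 34816, 278528]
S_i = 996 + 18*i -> [996, 1014, 1032, 1050, 1068]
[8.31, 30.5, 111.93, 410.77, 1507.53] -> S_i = 8.31*3.67^i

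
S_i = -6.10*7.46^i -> [-6.1, -45.51, -339.47, -2532.48, -18892.31]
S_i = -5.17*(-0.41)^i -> [-5.17, 2.12, -0.87, 0.36, -0.15]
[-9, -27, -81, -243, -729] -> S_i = -9*3^i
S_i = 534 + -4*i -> [534, 530, 526, 522, 518]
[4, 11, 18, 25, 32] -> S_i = 4 + 7*i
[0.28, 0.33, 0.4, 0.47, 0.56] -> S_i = 0.28*1.19^i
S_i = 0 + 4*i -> [0, 4, 8, 12, 16]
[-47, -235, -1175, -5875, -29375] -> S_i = -47*5^i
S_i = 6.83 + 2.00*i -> [6.83, 8.83, 10.83, 12.83, 14.83]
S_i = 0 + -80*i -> [0, -80, -160, -240, -320]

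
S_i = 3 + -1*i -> [3, 2, 1, 0, -1]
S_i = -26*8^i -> [-26, -208, -1664, -13312, -106496]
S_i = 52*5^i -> [52, 260, 1300, 6500, 32500]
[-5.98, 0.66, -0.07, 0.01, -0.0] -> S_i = -5.98*(-0.11)^i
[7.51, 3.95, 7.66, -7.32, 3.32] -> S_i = Random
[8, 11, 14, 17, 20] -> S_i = 8 + 3*i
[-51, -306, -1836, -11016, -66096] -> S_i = -51*6^i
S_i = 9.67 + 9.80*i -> [9.67, 19.47, 29.27, 39.07, 48.87]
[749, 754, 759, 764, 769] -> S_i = 749 + 5*i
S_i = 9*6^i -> [9, 54, 324, 1944, 11664]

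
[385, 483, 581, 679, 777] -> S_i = 385 + 98*i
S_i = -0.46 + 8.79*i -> [-0.46, 8.33, 17.12, 25.91, 34.7]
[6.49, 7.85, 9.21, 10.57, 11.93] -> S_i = 6.49 + 1.36*i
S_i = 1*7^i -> [1, 7, 49, 343, 2401]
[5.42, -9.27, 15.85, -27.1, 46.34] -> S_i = 5.42*(-1.71)^i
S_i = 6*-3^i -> [6, -18, 54, -162, 486]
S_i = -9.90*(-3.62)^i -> [-9.9, 35.84, -129.73, 469.64, -1700.08]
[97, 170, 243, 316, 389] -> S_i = 97 + 73*i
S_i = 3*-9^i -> [3, -27, 243, -2187, 19683]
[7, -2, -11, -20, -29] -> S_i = 7 + -9*i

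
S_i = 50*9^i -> [50, 450, 4050, 36450, 328050]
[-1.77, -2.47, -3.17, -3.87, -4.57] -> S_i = -1.77 + -0.70*i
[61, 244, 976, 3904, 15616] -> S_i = 61*4^i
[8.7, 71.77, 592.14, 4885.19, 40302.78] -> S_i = 8.70*8.25^i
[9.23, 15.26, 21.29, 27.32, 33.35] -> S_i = 9.23 + 6.03*i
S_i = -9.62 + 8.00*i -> [-9.62, -1.62, 6.38, 14.38, 22.38]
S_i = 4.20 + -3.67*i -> [4.2, 0.53, -3.14, -6.81, -10.48]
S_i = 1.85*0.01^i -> [1.85, 0.02, 0.0, 0.0, 0.0]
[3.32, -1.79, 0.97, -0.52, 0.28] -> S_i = 3.32*(-0.54)^i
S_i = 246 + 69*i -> [246, 315, 384, 453, 522]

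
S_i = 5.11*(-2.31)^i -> [5.11, -11.8, 27.27, -62.99, 145.5]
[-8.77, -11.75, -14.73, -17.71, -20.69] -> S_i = -8.77 + -2.98*i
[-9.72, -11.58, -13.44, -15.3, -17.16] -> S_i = -9.72 + -1.86*i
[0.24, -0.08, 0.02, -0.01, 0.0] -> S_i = 0.24*(-0.32)^i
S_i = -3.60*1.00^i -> [-3.6, -3.6, -3.6, -3.6, -3.6]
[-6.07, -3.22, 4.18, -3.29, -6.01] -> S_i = Random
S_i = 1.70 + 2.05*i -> [1.7, 3.75, 5.8, 7.85, 9.9]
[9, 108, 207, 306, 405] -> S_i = 9 + 99*i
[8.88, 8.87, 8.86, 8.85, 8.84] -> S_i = 8.88 + -0.01*i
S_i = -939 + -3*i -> [-939, -942, -945, -948, -951]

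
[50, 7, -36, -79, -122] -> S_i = 50 + -43*i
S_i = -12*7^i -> [-12, -84, -588, -4116, -28812]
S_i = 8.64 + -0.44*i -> [8.64, 8.2, 7.76, 7.32, 6.88]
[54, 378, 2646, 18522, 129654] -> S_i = 54*7^i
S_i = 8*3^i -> [8, 24, 72, 216, 648]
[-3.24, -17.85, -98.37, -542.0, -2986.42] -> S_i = -3.24*5.51^i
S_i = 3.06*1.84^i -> [3.06, 5.63, 10.36, 19.06, 35.07]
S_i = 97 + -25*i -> [97, 72, 47, 22, -3]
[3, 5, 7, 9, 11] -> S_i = 3 + 2*i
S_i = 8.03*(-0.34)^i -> [8.03, -2.73, 0.93, -0.32, 0.11]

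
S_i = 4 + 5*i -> [4, 9, 14, 19, 24]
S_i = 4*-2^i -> [4, -8, 16, -32, 64]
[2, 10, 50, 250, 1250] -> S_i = 2*5^i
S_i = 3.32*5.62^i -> [3.32, 18.66, 104.86, 589.31, 3311.95]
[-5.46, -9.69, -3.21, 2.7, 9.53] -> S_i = Random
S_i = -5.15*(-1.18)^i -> [-5.15, 6.08, -7.17, 8.46, -9.98]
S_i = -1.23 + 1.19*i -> [-1.23, -0.04, 1.15, 2.34, 3.53]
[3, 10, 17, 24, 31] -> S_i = 3 + 7*i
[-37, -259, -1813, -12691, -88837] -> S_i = -37*7^i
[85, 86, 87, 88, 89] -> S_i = 85 + 1*i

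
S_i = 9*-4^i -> [9, -36, 144, -576, 2304]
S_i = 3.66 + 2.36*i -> [3.66, 6.02, 8.38, 10.74, 13.1]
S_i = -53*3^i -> [-53, -159, -477, -1431, -4293]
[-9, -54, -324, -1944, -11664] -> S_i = -9*6^i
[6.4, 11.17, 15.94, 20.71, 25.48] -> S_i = 6.40 + 4.77*i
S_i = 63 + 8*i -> [63, 71, 79, 87, 95]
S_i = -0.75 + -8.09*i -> [-0.75, -8.84, -16.93, -25.02, -33.11]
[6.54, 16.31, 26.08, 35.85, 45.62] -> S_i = 6.54 + 9.77*i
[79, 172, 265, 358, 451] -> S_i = 79 + 93*i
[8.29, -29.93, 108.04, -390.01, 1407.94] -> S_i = 8.29*(-3.61)^i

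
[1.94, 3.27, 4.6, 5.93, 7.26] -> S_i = 1.94 + 1.33*i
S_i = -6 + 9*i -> [-6, 3, 12, 21, 30]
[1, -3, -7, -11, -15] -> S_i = 1 + -4*i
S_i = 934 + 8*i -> [934, 942, 950, 958, 966]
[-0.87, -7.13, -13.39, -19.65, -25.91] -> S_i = -0.87 + -6.26*i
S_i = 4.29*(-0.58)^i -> [4.29, -2.49, 1.44, -0.84, 0.49]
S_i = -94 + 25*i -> [-94, -69, -44, -19, 6]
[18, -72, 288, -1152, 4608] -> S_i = 18*-4^i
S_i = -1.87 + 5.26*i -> [-1.87, 3.39, 8.65, 13.91, 19.17]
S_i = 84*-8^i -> [84, -672, 5376, -43008, 344064]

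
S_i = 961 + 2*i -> [961, 963, 965, 967, 969]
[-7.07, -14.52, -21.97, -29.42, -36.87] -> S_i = -7.07 + -7.45*i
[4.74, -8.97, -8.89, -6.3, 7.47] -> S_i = Random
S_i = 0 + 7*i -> [0, 7, 14, 21, 28]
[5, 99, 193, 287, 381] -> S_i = 5 + 94*i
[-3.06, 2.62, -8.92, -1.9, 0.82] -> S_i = Random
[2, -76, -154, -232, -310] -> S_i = 2 + -78*i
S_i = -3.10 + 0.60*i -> [-3.1, -2.5, -1.9, -1.3, -0.7]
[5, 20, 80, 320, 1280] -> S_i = 5*4^i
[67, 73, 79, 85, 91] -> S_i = 67 + 6*i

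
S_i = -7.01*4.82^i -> [-7.01, -33.79, -162.86, -784.98, -3783.61]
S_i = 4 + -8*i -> [4, -4, -12, -20, -28]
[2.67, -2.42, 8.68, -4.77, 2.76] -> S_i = Random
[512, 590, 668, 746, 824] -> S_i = 512 + 78*i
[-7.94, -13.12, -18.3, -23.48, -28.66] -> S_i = -7.94 + -5.18*i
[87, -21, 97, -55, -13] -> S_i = Random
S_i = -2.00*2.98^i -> [-2.0, -5.96, -17.76, -52.93, -157.72]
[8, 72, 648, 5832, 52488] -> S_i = 8*9^i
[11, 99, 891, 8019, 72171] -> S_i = 11*9^i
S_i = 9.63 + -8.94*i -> [9.63, 0.69, -8.25, -17.19, -26.13]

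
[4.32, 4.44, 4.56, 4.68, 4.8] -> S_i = 4.32 + 0.12*i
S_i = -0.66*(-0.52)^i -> [-0.66, 0.34, -0.18, 0.09, -0.05]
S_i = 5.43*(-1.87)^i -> [5.43, -10.15, 18.99, -35.51, 66.4]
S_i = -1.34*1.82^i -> [-1.34, -2.44, -4.44, -8.08, -14.7]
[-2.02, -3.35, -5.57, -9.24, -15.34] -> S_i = -2.02*1.66^i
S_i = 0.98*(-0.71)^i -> [0.98, -0.7, 0.49, -0.35, 0.25]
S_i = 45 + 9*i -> [45, 54, 63, 72, 81]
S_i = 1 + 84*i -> [1, 85, 169, 253, 337]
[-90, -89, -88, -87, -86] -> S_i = -90 + 1*i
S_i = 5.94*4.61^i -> [5.94, 27.38, 126.24, 581.95, 2682.81]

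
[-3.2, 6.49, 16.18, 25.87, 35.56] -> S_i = -3.20 + 9.69*i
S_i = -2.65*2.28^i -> [-2.65, -6.04, -13.78, -31.41, -71.61]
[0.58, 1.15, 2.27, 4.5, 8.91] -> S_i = 0.58*1.98^i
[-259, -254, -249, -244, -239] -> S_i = -259 + 5*i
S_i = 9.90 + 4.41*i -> [9.9, 14.31, 18.72, 23.13, 27.54]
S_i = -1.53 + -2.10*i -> [-1.53, -3.63, -5.73, -7.83, -9.93]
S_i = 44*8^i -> [44, 352, 2816, 22528, 180224]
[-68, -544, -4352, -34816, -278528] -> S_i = -68*8^i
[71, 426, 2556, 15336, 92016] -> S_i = 71*6^i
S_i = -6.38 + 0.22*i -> [-6.38, -6.16, -5.94, -5.72, -5.5]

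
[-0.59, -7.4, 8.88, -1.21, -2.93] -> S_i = Random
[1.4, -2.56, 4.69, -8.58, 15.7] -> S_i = 1.40*(-1.83)^i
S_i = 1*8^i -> [1, 8, 64, 512, 4096]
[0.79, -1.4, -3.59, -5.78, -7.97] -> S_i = 0.79 + -2.19*i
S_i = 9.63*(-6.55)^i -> [9.63, -63.08, 413.15, -2706.14, 17725.21]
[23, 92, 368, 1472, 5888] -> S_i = 23*4^i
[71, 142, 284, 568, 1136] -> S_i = 71*2^i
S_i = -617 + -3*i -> [-617, -620, -623, -626, -629]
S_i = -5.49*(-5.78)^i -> [-5.49, 31.73, -183.41, 1060.12, -6127.51]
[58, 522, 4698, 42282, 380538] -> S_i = 58*9^i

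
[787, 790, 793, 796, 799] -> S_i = 787 + 3*i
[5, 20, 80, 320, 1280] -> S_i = 5*4^i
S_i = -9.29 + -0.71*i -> [-9.29, -10.0, -10.71, -11.42, -12.13]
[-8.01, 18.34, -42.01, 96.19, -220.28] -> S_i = -8.01*(-2.29)^i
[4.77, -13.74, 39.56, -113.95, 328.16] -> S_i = 4.77*(-2.88)^i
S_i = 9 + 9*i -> [9, 18, 27, 36, 45]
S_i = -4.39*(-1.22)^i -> [-4.39, 5.36, -6.53, 7.97, -9.73]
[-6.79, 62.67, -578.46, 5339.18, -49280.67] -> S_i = -6.79*(-9.23)^i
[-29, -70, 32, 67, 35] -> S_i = Random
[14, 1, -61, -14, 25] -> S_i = Random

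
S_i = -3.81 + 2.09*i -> [-3.81, -1.72, 0.37, 2.46, 4.55]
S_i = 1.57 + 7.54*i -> [1.57, 9.11, 16.65, 24.19, 31.73]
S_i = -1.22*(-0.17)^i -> [-1.22, 0.21, -0.04, 0.01, -0.0]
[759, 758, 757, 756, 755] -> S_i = 759 + -1*i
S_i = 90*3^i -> [90, 270, 810, 2430, 7290]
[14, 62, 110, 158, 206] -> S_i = 14 + 48*i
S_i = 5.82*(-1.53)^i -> [5.82, -8.9, 13.62, -20.84, 31.89]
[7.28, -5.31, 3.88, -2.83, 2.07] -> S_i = 7.28*(-0.73)^i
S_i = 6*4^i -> [6, 24, 96, 384, 1536]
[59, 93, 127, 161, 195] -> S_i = 59 + 34*i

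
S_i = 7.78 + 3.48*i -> [7.78, 11.26, 14.74, 18.22, 21.7]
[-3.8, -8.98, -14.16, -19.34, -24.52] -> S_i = -3.80 + -5.18*i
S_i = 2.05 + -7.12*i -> [2.05, -5.07, -12.19, -19.31, -26.43]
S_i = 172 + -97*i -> [172, 75, -22, -119, -216]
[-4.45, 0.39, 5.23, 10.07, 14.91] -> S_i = -4.45 + 4.84*i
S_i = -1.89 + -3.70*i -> [-1.89, -5.59, -9.29, -12.99, -16.69]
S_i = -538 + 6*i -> [-538, -532, -526, -520, -514]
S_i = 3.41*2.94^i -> [3.41, 10.03, 29.47, 86.66, 254.77]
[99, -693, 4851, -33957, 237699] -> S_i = 99*-7^i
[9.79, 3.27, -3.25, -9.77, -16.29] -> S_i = 9.79 + -6.52*i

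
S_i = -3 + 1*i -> [-3, -2, -1, 0, 1]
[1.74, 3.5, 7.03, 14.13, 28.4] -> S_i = 1.74*2.01^i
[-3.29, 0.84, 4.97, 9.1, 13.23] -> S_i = -3.29 + 4.13*i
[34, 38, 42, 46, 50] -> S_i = 34 + 4*i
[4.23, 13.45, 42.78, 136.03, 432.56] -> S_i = 4.23*3.18^i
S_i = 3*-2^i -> [3, -6, 12, -24, 48]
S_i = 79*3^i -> [79, 237, 711, 2133, 6399]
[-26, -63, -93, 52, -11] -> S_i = Random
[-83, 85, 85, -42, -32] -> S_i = Random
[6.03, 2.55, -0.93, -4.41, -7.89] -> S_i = 6.03 + -3.48*i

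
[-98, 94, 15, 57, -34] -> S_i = Random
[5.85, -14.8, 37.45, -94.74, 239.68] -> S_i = 5.85*(-2.53)^i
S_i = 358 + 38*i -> [358, 396, 434, 472, 510]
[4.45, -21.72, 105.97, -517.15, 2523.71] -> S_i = 4.45*(-4.88)^i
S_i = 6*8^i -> [6, 48, 384, 3072, 24576]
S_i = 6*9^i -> [6, 54, 486, 4374, 39366]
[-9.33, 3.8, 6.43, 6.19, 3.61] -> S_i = Random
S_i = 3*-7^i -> [3, -21, 147, -1029, 7203]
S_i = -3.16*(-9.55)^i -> [-3.16, 30.18, -288.2, 2752.31, -26284.55]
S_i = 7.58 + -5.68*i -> [7.58, 1.9, -3.78, -9.46, -15.14]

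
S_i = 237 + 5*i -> [237, 242, 247, 252, 257]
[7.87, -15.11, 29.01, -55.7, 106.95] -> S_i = 7.87*(-1.92)^i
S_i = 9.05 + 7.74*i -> [9.05, 16.79, 24.53, 32.27, 40.01]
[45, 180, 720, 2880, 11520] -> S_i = 45*4^i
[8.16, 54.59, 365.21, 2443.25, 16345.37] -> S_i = 8.16*6.69^i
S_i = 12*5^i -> [12, 60, 300, 1500, 7500]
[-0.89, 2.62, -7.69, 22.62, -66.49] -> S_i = -0.89*(-2.94)^i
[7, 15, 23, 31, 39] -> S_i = 7 + 8*i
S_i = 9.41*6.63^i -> [9.41, 62.39, 413.63, 2742.4, 18182.09]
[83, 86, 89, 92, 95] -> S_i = 83 + 3*i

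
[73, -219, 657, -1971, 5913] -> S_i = 73*-3^i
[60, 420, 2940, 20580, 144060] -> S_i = 60*7^i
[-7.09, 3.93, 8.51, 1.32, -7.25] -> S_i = Random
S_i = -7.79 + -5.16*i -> [-7.79, -12.95, -18.11, -23.27, -28.43]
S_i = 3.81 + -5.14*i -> [3.81, -1.33, -6.47, -11.61, -16.75]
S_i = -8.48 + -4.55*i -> [-8.48, -13.03, -17.58, -22.13, -26.68]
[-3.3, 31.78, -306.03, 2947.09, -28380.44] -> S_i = -3.30*(-9.63)^i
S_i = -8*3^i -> [-8, -24, -72, -216, -648]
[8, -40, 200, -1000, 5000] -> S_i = 8*-5^i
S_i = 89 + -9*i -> [89, 80, 71, 62, 53]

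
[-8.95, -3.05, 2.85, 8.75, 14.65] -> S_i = -8.95 + 5.90*i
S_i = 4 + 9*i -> [4, 13, 22, 31, 40]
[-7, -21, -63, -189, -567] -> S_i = -7*3^i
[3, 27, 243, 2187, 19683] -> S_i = 3*9^i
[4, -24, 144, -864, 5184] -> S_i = 4*-6^i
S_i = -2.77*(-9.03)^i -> [-2.77, 25.01, -225.87, 2039.59, -18417.5]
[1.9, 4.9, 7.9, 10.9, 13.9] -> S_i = 1.90 + 3.00*i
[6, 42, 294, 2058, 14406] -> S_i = 6*7^i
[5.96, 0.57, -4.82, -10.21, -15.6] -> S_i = 5.96 + -5.39*i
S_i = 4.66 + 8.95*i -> [4.66, 13.61, 22.56, 31.51, 40.46]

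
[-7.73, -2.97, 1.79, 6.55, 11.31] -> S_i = -7.73 + 4.76*i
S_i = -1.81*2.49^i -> [-1.81, -4.51, -11.22, -27.94, -69.58]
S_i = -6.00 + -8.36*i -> [-6.0, -14.36, -22.72, -31.08, -39.44]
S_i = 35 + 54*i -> [35, 89, 143, 197, 251]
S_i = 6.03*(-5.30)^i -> [6.03, -31.96, 169.38, -897.73, 4757.96]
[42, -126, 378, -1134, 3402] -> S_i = 42*-3^i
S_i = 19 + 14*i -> [19, 33, 47, 61, 75]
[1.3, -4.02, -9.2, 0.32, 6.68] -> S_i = Random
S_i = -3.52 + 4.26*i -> [-3.52, 0.74, 5.0, 9.26, 13.52]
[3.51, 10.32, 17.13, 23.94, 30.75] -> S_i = 3.51 + 6.81*i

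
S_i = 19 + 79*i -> [19, 98, 177, 256, 335]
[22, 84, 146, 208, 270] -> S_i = 22 + 62*i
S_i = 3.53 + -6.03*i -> [3.53, -2.5, -8.53, -14.56, -20.59]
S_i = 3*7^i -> [3, 21, 147, 1029, 7203]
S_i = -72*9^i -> [-72, -648, -5832, -52488, -472392]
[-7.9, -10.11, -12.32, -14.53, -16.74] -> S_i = -7.90 + -2.21*i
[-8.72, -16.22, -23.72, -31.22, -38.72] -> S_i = -8.72 + -7.50*i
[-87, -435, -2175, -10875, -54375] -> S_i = -87*5^i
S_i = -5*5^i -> [-5, -25, -125, -625, -3125]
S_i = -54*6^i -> [-54, -324, -1944, -11664, -69984]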